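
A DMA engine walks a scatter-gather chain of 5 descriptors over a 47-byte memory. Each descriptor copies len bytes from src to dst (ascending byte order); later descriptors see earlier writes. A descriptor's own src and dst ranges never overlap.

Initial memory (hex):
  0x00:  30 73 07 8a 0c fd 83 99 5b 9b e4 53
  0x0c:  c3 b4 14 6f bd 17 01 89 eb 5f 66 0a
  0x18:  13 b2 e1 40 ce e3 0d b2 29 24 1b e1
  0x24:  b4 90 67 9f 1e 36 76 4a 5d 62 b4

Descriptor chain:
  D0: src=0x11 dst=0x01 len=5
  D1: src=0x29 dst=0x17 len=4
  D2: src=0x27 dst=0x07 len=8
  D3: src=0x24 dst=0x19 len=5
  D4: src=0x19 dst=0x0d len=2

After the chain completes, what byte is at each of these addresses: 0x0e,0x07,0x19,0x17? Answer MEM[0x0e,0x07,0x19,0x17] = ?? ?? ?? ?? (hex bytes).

MEM[0x0e,0x07,0x19,0x17] = 90 9f b4 36

  after D0: wrote 5B at 0x01 = 170189eb5f
  after D1: wrote 4B at 0x17 = 36764a5d
  after D2: wrote 8B at 0x07 = 9f1e36764a5d62b4
  after D3: wrote 5B at 0x19 = b490679f1e
  after D4: wrote 2B at 0x0d = b490
query mem[0x0e]=0x90, mem[0x07]=0x9f, mem[0x19]=0xb4, mem[0x17]=0x36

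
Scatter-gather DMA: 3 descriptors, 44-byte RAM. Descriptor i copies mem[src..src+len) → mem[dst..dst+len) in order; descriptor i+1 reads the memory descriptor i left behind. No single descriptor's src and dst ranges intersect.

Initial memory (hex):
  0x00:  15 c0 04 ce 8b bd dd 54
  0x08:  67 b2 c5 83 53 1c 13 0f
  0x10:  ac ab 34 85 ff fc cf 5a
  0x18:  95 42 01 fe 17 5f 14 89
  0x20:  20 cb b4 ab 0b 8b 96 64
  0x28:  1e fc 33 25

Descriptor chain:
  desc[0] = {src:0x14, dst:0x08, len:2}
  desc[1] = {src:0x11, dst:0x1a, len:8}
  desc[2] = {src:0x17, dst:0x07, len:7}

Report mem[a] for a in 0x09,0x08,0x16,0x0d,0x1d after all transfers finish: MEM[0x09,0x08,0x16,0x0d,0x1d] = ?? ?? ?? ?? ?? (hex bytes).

  after D0: wrote 2B at 0x08 = fffc
  after D1: wrote 8B at 0x1a = ab3485fffccf5a95
  after D2: wrote 7B at 0x07 = 5a9542ab3485ff
query mem[0x09]=0x42, mem[0x08]=0x95, mem[0x16]=0xcf, mem[0x0d]=0xff, mem[0x1d]=0xff

MEM[0x09,0x08,0x16,0x0d,0x1d] = 42 95 cf ff ff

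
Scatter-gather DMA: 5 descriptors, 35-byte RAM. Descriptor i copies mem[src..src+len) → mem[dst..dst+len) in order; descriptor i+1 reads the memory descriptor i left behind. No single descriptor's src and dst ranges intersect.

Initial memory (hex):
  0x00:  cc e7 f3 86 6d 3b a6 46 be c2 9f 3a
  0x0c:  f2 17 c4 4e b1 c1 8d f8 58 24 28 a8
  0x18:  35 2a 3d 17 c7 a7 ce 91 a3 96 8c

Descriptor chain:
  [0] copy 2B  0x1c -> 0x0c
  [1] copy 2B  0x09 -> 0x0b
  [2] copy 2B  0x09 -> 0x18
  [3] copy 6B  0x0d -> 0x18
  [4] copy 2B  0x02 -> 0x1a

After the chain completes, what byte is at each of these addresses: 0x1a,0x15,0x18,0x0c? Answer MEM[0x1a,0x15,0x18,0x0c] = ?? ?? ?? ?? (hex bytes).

D0: mem[0x0c..0x0d] <- [c7 a7]
D1: mem[0x0b..0x0c] <- [c2 9f]
D2: mem[0x18..0x19] <- [c2 9f]
D3: mem[0x18..0x1d] <- [a7 c4 4e b1 c1 8d]
D4: mem[0x1a..0x1b] <- [f3 86]
query mem[0x1a]=0xf3, mem[0x15]=0x24, mem[0x18]=0xa7, mem[0x0c]=0x9f

MEM[0x1a,0x15,0x18,0x0c] = f3 24 a7 9f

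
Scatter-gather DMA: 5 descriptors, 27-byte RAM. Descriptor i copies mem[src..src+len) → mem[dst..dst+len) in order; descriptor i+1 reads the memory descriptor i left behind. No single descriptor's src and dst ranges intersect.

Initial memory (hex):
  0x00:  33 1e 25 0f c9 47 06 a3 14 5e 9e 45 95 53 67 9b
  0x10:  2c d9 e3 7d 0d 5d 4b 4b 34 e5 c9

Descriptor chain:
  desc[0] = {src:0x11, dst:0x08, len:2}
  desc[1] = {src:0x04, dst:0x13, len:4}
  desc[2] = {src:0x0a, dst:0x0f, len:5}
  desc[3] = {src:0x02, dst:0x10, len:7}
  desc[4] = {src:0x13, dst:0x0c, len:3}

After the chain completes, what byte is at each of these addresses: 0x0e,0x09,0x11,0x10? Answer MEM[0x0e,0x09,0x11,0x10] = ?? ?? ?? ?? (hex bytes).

#0 dst[0x08+2] := {0xd9,0xe3}
#1 dst[0x13+4] := {0xc9,0x47,0x06,0xa3}
#2 dst[0x0f+5] := {0x9e,0x45,0x95,0x53,0x67}
#3 dst[0x10+7] := {0x25,0x0f,0xc9,0x47,0x06,0xa3,0xd9}
#4 dst[0x0c+3] := {0x47,0x06,0xa3}
query mem[0x0e]=0xa3, mem[0x09]=0xe3, mem[0x11]=0x0f, mem[0x10]=0x25

MEM[0x0e,0x09,0x11,0x10] = a3 e3 0f 25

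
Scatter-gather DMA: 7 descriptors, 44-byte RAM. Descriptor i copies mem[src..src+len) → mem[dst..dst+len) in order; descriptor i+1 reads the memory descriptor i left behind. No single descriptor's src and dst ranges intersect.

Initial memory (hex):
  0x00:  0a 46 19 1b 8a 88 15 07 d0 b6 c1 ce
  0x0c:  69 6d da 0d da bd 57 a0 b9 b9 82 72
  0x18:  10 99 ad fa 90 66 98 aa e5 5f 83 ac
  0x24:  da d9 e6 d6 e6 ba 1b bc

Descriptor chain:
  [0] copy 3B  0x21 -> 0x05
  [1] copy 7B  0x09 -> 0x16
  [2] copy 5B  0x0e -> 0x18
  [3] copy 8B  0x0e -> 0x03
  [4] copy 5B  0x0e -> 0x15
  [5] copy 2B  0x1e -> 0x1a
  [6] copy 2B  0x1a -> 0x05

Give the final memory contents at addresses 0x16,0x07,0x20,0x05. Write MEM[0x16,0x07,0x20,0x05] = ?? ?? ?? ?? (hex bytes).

MEM[0x16,0x07,0x20,0x05] = 0d 57 e5 98

#0 dst[0x05+3] := {0x5f,0x83,0xac}
#1 dst[0x16+7] := {0xb6,0xc1,0xce,0x69,0x6d,0xda,0x0d}
#2 dst[0x18+5] := {0xda,0x0d,0xda,0xbd,0x57}
#3 dst[0x03+8] := {0xda,0x0d,0xda,0xbd,0x57,0xa0,0xb9,0xb9}
#4 dst[0x15+5] := {0xda,0x0d,0xda,0xbd,0x57}
#5 dst[0x1a+2] := {0x98,0xaa}
#6 dst[0x05+2] := {0x98,0xaa}
query mem[0x16]=0x0d, mem[0x07]=0x57, mem[0x20]=0xe5, mem[0x05]=0x98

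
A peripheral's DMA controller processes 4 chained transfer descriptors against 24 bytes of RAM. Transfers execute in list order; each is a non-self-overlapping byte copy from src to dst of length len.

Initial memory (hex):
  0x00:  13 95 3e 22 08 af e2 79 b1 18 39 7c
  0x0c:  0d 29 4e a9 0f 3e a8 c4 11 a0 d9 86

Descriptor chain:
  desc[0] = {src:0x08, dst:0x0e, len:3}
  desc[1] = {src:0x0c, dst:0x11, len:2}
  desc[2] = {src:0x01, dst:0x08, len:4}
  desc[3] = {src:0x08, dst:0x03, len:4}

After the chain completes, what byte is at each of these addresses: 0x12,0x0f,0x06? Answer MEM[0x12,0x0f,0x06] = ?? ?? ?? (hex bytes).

[0] 0x08->0x0e len=3 : b1 18 39
[1] 0x0c->0x11 len=2 : 0d 29
[2] 0x01->0x08 len=4 : 95 3e 22 08
[3] 0x08->0x03 len=4 : 95 3e 22 08
query mem[0x12]=0x29, mem[0x0f]=0x18, mem[0x06]=0x08

MEM[0x12,0x0f,0x06] = 29 18 08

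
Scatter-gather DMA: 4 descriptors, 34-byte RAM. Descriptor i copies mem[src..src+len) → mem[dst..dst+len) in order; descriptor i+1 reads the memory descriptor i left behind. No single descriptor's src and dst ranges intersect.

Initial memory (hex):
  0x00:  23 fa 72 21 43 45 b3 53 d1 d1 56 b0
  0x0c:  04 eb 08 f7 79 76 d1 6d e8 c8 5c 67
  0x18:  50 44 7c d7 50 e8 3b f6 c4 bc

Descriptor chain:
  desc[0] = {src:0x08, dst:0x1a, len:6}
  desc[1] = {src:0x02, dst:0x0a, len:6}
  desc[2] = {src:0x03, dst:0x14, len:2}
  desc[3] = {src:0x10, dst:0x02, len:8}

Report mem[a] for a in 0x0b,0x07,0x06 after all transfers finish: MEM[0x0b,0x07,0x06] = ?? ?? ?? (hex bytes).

D0: mem[0x1a..0x1f] <- [d1 d1 56 b0 04 eb]
D1: mem[0x0a..0x0f] <- [72 21 43 45 b3 53]
D2: mem[0x14..0x15] <- [21 43]
D3: mem[0x02..0x09] <- [79 76 d1 6d 21 43 5c 67]
query mem[0x0b]=0x21, mem[0x07]=0x43, mem[0x06]=0x21

MEM[0x0b,0x07,0x06] = 21 43 21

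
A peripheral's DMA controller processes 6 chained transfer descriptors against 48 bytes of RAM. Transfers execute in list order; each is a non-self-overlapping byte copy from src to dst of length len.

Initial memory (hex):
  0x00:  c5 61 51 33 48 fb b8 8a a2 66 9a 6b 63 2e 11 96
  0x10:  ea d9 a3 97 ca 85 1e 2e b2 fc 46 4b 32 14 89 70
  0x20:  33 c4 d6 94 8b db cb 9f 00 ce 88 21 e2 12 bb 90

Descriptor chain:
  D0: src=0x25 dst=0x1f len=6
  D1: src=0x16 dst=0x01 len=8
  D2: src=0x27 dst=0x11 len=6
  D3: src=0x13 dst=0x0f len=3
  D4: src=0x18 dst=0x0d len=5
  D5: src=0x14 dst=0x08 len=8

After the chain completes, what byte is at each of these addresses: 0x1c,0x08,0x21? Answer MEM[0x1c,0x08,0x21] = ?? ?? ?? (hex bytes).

  after D0: wrote 6B at 0x1f = dbcb9f00ce88
  after D1: wrote 8B at 0x01 = 1e2eb2fc464b3214
  after D2: wrote 6B at 0x11 = 9f00ce8821e2
  after D3: wrote 3B at 0x0f = ce8821
  after D4: wrote 5B at 0x0d = b2fc464b32
  after D5: wrote 8B at 0x08 = 8821e22eb2fc464b
query mem[0x1c]=0x32, mem[0x08]=0x88, mem[0x21]=0x9f

MEM[0x1c,0x08,0x21] = 32 88 9f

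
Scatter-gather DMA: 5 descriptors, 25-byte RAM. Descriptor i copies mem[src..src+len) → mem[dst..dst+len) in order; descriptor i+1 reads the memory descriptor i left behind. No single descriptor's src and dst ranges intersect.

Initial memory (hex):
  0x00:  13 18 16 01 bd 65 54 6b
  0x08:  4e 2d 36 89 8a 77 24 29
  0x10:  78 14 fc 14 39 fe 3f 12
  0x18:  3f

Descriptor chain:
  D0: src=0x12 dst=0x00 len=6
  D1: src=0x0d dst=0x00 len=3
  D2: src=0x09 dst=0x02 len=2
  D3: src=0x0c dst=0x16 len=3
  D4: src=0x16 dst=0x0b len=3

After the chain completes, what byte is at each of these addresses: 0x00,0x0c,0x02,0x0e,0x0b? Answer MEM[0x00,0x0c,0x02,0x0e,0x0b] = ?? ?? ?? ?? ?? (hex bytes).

D0: mem[0x00..0x05] <- [fc 14 39 fe 3f 12]
D1: mem[0x00..0x02] <- [77 24 29]
D2: mem[0x02..0x03] <- [2d 36]
D3: mem[0x16..0x18] <- [8a 77 24]
D4: mem[0x0b..0x0d] <- [8a 77 24]
query mem[0x00]=0x77, mem[0x0c]=0x77, mem[0x02]=0x2d, mem[0x0e]=0x24, mem[0x0b]=0x8a

MEM[0x00,0x0c,0x02,0x0e,0x0b] = 77 77 2d 24 8a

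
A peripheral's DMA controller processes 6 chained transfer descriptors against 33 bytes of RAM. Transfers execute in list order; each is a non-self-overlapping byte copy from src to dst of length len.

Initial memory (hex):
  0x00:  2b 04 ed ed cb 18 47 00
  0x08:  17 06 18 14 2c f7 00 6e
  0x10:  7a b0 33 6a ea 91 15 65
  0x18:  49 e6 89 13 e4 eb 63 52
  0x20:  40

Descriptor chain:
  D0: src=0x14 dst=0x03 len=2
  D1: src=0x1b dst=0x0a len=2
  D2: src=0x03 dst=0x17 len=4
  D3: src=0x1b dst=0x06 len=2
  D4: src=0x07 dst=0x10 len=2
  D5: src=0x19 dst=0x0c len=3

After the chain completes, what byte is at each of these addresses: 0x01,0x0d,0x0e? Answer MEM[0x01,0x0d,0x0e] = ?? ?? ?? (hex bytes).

#0 dst[0x03+2] := {0xea,0x91}
#1 dst[0x0a+2] := {0x13,0xe4}
#2 dst[0x17+4] := {0xea,0x91,0x18,0x47}
#3 dst[0x06+2] := {0x13,0xe4}
#4 dst[0x10+2] := {0xe4,0x17}
#5 dst[0x0c+3] := {0x18,0x47,0x13}
query mem[0x01]=0x04, mem[0x0d]=0x47, mem[0x0e]=0x13

MEM[0x01,0x0d,0x0e] = 04 47 13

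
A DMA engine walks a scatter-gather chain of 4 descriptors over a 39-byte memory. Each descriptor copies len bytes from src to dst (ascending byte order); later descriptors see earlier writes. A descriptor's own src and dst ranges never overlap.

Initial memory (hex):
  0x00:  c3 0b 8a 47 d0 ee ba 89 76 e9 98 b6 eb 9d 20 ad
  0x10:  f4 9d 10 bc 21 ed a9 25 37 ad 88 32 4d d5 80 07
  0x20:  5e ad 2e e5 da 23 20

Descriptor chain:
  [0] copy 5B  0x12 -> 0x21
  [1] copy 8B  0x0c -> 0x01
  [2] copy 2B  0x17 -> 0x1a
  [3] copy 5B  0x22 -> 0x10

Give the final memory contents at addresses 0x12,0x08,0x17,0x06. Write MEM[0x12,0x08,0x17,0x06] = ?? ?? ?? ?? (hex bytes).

MEM[0x12,0x08,0x17,0x06] = ed bc 25 9d

  after D0: wrote 5B at 0x21 = 10bc21eda9
  after D1: wrote 8B at 0x01 = eb9d20adf49d10bc
  after D2: wrote 2B at 0x1a = 2537
  after D3: wrote 5B at 0x10 = bc21eda920
query mem[0x12]=0xed, mem[0x08]=0xbc, mem[0x17]=0x25, mem[0x06]=0x9d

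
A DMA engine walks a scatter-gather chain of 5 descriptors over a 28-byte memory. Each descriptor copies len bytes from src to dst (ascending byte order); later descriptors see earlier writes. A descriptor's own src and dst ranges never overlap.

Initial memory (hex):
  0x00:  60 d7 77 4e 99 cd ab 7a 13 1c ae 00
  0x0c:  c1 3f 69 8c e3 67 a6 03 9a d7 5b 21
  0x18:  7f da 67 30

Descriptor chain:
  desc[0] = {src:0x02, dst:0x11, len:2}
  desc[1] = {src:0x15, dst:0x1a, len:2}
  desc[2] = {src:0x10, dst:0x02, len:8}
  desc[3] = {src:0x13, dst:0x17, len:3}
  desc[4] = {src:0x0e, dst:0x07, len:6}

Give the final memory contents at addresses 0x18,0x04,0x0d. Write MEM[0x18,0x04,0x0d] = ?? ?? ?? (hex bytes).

#0 dst[0x11+2] := {0x77,0x4e}
#1 dst[0x1a+2] := {0xd7,0x5b}
#2 dst[0x02+8] := {0xe3,0x77,0x4e,0x03,0x9a,0xd7,0x5b,0x21}
#3 dst[0x17+3] := {0x03,0x9a,0xd7}
#4 dst[0x07+6] := {0x69,0x8c,0xe3,0x77,0x4e,0x03}
query mem[0x18]=0x9a, mem[0x04]=0x4e, mem[0x0d]=0x3f

MEM[0x18,0x04,0x0d] = 9a 4e 3f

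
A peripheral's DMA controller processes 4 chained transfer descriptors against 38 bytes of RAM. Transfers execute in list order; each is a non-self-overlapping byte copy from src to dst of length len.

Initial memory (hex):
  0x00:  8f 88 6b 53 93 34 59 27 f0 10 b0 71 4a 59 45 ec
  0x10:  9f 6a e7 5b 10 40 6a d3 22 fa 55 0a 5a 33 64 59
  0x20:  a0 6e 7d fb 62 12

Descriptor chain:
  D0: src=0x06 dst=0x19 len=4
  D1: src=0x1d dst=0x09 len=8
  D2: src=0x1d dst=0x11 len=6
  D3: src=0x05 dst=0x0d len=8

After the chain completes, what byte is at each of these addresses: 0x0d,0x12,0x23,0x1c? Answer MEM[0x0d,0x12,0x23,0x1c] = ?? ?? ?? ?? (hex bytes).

MEM[0x0d,0x12,0x23,0x1c] = 34 64 fb 10

  after D0: wrote 4B at 0x19 = 5927f010
  after D1: wrote 8B at 0x09 = 336459a06e7dfb62
  after D2: wrote 6B at 0x11 = 336459a06e7d
  after D3: wrote 8B at 0x0d = 345927f0336459a0
query mem[0x0d]=0x34, mem[0x12]=0x64, mem[0x23]=0xfb, mem[0x1c]=0x10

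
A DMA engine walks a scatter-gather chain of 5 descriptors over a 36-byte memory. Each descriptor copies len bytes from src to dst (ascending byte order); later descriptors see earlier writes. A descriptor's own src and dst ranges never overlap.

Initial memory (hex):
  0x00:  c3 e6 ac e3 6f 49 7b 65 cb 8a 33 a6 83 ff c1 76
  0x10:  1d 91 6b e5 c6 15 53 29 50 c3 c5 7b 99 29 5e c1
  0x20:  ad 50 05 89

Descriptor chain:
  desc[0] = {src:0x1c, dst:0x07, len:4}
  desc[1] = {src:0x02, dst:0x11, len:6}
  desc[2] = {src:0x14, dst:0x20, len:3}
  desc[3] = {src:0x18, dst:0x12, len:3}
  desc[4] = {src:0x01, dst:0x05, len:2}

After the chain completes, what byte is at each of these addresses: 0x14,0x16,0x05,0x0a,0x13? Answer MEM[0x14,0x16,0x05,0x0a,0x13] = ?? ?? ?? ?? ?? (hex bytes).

MEM[0x14,0x16,0x05,0x0a,0x13] = c5 99 e6 c1 c3

[0] 0x1c->0x07 len=4 : 99 29 5e c1
[1] 0x02->0x11 len=6 : ac e3 6f 49 7b 99
[2] 0x14->0x20 len=3 : 49 7b 99
[3] 0x18->0x12 len=3 : 50 c3 c5
[4] 0x01->0x05 len=2 : e6 ac
query mem[0x14]=0xc5, mem[0x16]=0x99, mem[0x05]=0xe6, mem[0x0a]=0xc1, mem[0x13]=0xc3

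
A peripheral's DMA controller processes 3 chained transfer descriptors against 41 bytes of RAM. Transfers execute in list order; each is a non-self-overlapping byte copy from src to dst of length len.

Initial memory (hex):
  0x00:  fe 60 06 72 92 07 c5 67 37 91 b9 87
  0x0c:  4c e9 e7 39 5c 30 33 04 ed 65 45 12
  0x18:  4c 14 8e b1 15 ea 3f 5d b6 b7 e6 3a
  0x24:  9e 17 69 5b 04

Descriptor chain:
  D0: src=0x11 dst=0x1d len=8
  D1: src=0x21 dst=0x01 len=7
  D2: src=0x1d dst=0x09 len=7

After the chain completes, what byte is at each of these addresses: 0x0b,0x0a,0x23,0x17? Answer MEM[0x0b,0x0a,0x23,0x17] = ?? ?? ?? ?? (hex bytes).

MEM[0x0b,0x0a,0x23,0x17] = 04 33 12 12

#0 dst[0x1d+8] := {0x30,0x33,0x04,0xed,0x65,0x45,0x12,0x4c}
#1 dst[0x01+7] := {0x65,0x45,0x12,0x4c,0x17,0x69,0x5b}
#2 dst[0x09+7] := {0x30,0x33,0x04,0xed,0x65,0x45,0x12}
query mem[0x0b]=0x04, mem[0x0a]=0x33, mem[0x23]=0x12, mem[0x17]=0x12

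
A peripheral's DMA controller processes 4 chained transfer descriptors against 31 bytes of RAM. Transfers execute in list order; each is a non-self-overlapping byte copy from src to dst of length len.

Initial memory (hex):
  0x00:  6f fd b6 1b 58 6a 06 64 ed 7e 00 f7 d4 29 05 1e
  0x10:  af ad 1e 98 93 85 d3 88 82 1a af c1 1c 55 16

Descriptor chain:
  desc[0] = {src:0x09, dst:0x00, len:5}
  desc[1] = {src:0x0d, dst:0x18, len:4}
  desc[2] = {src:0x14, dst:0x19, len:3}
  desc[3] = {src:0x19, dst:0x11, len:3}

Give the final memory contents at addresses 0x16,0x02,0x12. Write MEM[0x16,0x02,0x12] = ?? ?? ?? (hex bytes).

[0] 0x09->0x00 len=5 : 7e 00 f7 d4 29
[1] 0x0d->0x18 len=4 : 29 05 1e af
[2] 0x14->0x19 len=3 : 93 85 d3
[3] 0x19->0x11 len=3 : 93 85 d3
query mem[0x16]=0xd3, mem[0x02]=0xf7, mem[0x12]=0x85

MEM[0x16,0x02,0x12] = d3 f7 85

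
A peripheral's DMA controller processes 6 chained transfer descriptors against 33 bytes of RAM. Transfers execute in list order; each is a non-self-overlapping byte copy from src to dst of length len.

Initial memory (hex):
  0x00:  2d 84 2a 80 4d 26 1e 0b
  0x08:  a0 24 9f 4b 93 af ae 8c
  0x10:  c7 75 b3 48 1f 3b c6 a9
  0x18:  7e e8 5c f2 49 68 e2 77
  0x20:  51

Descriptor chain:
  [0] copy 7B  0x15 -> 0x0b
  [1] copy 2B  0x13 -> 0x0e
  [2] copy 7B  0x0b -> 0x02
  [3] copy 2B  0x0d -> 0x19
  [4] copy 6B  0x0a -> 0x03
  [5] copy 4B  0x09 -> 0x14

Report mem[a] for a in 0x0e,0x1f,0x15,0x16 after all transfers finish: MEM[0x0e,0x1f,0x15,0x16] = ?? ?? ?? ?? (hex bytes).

MEM[0x0e,0x1f,0x15,0x16] = 48 77 9f 3b

  after D0: wrote 7B at 0x0b = 3bc6a97ee85cf2
  after D1: wrote 2B at 0x0e = 481f
  after D2: wrote 7B at 0x02 = 3bc6a9481f5cf2
  after D3: wrote 2B at 0x19 = a948
  after D4: wrote 6B at 0x03 = 9f3bc6a9481f
  after D5: wrote 4B at 0x14 = 249f3bc6
query mem[0x0e]=0x48, mem[0x1f]=0x77, mem[0x15]=0x9f, mem[0x16]=0x3b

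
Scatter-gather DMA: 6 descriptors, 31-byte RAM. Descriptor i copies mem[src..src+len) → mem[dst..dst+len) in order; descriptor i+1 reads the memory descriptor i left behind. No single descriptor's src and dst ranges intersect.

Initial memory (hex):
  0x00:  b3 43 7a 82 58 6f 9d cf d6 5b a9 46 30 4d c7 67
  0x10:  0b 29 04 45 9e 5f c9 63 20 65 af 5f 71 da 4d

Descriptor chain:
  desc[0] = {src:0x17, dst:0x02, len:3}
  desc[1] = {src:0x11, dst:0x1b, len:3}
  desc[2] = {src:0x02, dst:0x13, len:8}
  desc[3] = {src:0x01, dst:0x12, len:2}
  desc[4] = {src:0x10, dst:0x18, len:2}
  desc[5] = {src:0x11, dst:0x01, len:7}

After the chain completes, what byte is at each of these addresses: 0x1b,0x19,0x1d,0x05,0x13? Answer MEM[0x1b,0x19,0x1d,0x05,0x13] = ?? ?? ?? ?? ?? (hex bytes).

MEM[0x1b,0x19,0x1d,0x05,0x13] = 29 29 45 65 63

[0] 0x17->0x02 len=3 : 63 20 65
[1] 0x11->0x1b len=3 : 29 04 45
[2] 0x02->0x13 len=8 : 63 20 65 6f 9d cf d6 5b
[3] 0x01->0x12 len=2 : 43 63
[4] 0x10->0x18 len=2 : 0b 29
[5] 0x11->0x01 len=7 : 29 43 63 20 65 6f 9d
query mem[0x1b]=0x29, mem[0x19]=0x29, mem[0x1d]=0x45, mem[0x05]=0x65, mem[0x13]=0x63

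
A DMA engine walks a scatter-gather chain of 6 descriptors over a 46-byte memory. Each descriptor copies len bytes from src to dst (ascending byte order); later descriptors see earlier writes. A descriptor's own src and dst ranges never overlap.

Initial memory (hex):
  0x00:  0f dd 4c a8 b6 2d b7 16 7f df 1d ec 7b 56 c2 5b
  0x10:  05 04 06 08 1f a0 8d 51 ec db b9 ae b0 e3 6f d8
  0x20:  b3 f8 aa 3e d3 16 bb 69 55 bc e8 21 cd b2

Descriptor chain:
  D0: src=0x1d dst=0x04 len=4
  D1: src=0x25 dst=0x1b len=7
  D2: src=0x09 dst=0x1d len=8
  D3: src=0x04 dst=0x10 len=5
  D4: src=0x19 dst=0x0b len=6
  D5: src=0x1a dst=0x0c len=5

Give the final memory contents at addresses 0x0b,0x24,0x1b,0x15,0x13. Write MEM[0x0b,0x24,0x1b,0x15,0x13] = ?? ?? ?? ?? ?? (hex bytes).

[0] 0x1d->0x04 len=4 : e3 6f d8 b3
[1] 0x25->0x1b len=7 : 16 bb 69 55 bc e8 21
[2] 0x09->0x1d len=8 : df 1d ec 7b 56 c2 5b 05
[3] 0x04->0x10 len=5 : e3 6f d8 b3 7f
[4] 0x19->0x0b len=6 : db b9 16 bb df 1d
[5] 0x1a->0x0c len=5 : b9 16 bb df 1d
query mem[0x0b]=0xdb, mem[0x24]=0x05, mem[0x1b]=0x16, mem[0x15]=0xa0, mem[0x13]=0xb3

MEM[0x0b,0x24,0x1b,0x15,0x13] = db 05 16 a0 b3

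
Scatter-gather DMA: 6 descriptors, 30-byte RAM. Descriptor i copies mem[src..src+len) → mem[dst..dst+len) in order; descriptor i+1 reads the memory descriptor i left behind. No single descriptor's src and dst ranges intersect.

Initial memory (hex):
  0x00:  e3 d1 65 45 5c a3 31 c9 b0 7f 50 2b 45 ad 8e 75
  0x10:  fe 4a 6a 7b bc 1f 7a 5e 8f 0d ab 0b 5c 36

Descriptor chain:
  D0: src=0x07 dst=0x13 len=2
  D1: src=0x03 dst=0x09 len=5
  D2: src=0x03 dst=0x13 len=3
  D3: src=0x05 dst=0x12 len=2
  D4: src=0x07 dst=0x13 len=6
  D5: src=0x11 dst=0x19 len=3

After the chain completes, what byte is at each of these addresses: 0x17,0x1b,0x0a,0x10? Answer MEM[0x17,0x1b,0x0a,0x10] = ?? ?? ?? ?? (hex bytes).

MEM[0x17,0x1b,0x0a,0x10] = a3 c9 5c fe

[0] 0x07->0x13 len=2 : c9 b0
[1] 0x03->0x09 len=5 : 45 5c a3 31 c9
[2] 0x03->0x13 len=3 : 45 5c a3
[3] 0x05->0x12 len=2 : a3 31
[4] 0x07->0x13 len=6 : c9 b0 45 5c a3 31
[5] 0x11->0x19 len=3 : 4a a3 c9
query mem[0x17]=0xa3, mem[0x1b]=0xc9, mem[0x0a]=0x5c, mem[0x10]=0xfe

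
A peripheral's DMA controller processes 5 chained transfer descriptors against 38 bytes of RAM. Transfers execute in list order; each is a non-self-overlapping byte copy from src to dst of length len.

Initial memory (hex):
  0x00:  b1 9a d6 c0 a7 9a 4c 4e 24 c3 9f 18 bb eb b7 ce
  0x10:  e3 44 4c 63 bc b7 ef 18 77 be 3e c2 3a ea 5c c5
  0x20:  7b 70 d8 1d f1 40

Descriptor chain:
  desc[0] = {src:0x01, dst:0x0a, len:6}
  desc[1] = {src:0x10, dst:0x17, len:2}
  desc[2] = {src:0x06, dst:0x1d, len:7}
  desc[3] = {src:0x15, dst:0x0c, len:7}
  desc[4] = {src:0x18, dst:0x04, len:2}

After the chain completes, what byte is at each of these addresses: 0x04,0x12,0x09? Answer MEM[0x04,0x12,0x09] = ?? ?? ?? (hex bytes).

#0 dst[0x0a+6] := {0x9a,0xd6,0xc0,0xa7,0x9a,0x4c}
#1 dst[0x17+2] := {0xe3,0x44}
#2 dst[0x1d+7] := {0x4c,0x4e,0x24,0xc3,0x9a,0xd6,0xc0}
#3 dst[0x0c+7] := {0xb7,0xef,0xe3,0x44,0xbe,0x3e,0xc2}
#4 dst[0x04+2] := {0x44,0xbe}
query mem[0x04]=0x44, mem[0x12]=0xc2, mem[0x09]=0xc3

MEM[0x04,0x12,0x09] = 44 c2 c3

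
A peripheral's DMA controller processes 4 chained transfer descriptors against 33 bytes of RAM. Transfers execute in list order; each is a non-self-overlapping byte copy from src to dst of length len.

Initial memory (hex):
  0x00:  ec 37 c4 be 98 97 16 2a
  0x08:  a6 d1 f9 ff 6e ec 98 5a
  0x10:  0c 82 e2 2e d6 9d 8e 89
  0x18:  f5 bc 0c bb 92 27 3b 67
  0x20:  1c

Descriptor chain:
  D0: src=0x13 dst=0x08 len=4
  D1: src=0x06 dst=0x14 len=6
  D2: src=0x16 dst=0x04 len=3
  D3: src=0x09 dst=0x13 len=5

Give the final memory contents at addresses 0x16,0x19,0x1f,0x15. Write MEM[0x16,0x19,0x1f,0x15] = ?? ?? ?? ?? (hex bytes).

  after D0: wrote 4B at 0x08 = 2ed69d8e
  after D1: wrote 6B at 0x14 = 162a2ed69d8e
  after D2: wrote 3B at 0x04 = 2ed69d
  after D3: wrote 5B at 0x13 = d69d8e6eec
query mem[0x16]=0x6e, mem[0x19]=0x8e, mem[0x1f]=0x67, mem[0x15]=0x8e

MEM[0x16,0x19,0x1f,0x15] = 6e 8e 67 8e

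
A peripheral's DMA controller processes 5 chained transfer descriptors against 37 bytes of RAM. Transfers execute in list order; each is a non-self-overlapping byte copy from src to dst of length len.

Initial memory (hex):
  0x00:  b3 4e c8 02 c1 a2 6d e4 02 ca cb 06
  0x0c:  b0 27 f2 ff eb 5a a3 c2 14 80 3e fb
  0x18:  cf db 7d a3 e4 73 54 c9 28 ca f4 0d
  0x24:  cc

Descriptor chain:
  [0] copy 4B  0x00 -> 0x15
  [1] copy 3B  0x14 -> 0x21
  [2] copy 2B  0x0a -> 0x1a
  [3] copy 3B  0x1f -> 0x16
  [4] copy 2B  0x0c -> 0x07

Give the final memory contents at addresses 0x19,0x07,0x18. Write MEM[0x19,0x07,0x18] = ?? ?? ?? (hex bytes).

D0: mem[0x15..0x18] <- [b3 4e c8 02]
D1: mem[0x21..0x23] <- [14 b3 4e]
D2: mem[0x1a..0x1b] <- [cb 06]
D3: mem[0x16..0x18] <- [c9 28 14]
D4: mem[0x07..0x08] <- [b0 27]
query mem[0x19]=0xdb, mem[0x07]=0xb0, mem[0x18]=0x14

MEM[0x19,0x07,0x18] = db b0 14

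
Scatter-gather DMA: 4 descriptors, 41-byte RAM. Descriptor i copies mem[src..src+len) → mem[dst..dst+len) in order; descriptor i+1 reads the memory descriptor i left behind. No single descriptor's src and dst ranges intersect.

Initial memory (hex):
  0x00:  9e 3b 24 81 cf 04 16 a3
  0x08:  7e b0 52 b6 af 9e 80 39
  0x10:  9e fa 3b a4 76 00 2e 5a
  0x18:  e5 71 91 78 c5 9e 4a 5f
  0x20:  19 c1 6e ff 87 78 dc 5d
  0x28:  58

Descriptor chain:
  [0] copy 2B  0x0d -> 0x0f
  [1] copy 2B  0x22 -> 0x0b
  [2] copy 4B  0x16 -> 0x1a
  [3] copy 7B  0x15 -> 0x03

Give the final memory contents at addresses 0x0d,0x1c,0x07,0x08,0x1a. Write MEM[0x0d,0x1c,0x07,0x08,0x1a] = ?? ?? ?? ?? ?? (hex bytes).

D0: mem[0x0f..0x10] <- [9e 80]
D1: mem[0x0b..0x0c] <- [6e ff]
D2: mem[0x1a..0x1d] <- [2e 5a e5 71]
D3: mem[0x03..0x09] <- [00 2e 5a e5 71 2e 5a]
query mem[0x0d]=0x9e, mem[0x1c]=0xe5, mem[0x07]=0x71, mem[0x08]=0x2e, mem[0x1a]=0x2e

MEM[0x0d,0x1c,0x07,0x08,0x1a] = 9e e5 71 2e 2e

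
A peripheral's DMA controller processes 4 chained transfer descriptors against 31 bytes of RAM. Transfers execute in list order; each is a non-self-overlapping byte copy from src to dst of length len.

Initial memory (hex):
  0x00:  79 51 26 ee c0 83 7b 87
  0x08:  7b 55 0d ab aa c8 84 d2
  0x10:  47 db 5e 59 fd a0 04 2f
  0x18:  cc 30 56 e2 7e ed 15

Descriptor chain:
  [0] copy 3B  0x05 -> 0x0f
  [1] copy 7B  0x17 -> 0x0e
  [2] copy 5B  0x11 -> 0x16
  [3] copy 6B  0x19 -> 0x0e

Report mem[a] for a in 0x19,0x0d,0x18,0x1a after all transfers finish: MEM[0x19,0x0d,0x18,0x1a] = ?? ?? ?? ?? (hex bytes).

MEM[0x19,0x0d,0x18,0x1a] = ed c8 7e a0

D0: mem[0x0f..0x11] <- [83 7b 87]
D1: mem[0x0e..0x14] <- [2f cc 30 56 e2 7e ed]
D2: mem[0x16..0x1a] <- [56 e2 7e ed a0]
D3: mem[0x0e..0x13] <- [ed a0 e2 7e ed 15]
query mem[0x19]=0xed, mem[0x0d]=0xc8, mem[0x18]=0x7e, mem[0x1a]=0xa0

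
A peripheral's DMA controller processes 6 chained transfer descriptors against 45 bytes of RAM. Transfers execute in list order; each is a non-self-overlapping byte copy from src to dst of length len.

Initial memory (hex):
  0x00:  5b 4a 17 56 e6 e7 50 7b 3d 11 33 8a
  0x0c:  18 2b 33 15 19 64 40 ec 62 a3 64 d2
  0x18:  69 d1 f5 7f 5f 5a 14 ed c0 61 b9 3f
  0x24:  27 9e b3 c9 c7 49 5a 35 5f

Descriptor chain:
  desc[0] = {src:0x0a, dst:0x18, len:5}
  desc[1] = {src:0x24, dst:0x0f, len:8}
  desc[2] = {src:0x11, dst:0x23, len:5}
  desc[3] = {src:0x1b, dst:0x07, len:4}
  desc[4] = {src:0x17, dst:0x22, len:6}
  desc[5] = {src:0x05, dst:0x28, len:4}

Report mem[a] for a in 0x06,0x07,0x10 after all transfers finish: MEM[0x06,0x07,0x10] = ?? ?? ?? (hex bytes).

MEM[0x06,0x07,0x10] = 50 2b 9e

#0 dst[0x18+5] := {0x33,0x8a,0x18,0x2b,0x33}
#1 dst[0x0f+8] := {0x27,0x9e,0xb3,0xc9,0xc7,0x49,0x5a,0x35}
#2 dst[0x23+5] := {0xb3,0xc9,0xc7,0x49,0x5a}
#3 dst[0x07+4] := {0x2b,0x33,0x5a,0x14}
#4 dst[0x22+6] := {0xd2,0x33,0x8a,0x18,0x2b,0x33}
#5 dst[0x28+4] := {0xe7,0x50,0x2b,0x33}
query mem[0x06]=0x50, mem[0x07]=0x2b, mem[0x10]=0x9e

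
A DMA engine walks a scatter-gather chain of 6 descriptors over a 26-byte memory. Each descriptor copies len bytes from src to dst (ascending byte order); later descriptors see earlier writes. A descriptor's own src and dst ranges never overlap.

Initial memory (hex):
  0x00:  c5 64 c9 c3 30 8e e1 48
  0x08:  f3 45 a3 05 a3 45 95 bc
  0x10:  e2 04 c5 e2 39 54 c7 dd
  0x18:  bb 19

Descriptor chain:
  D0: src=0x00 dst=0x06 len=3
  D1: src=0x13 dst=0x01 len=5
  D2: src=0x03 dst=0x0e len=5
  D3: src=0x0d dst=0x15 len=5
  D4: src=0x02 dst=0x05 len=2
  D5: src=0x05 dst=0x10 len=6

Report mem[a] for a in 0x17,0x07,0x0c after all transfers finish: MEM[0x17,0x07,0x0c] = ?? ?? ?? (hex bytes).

  after D0: wrote 3B at 0x06 = c564c9
  after D1: wrote 5B at 0x01 = e23954c7dd
  after D2: wrote 5B at 0x0e = 54c7ddc564
  after D3: wrote 5B at 0x15 = 4554c7ddc5
  after D4: wrote 2B at 0x05 = 3954
  after D5: wrote 6B at 0x10 = 395464c945a3
query mem[0x17]=0xc7, mem[0x07]=0x64, mem[0x0c]=0xa3

MEM[0x17,0x07,0x0c] = c7 64 a3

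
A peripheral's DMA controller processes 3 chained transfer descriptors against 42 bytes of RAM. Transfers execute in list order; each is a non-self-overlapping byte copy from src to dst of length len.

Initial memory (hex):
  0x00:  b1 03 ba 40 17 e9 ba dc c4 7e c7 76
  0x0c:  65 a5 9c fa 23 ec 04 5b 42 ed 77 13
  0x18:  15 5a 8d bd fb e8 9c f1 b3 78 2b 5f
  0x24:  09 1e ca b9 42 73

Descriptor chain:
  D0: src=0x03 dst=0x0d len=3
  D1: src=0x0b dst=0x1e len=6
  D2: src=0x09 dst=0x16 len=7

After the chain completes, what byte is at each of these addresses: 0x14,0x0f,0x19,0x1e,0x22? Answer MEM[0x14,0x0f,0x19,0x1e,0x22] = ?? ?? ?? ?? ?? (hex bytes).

[0] 0x03->0x0d len=3 : 40 17 e9
[1] 0x0b->0x1e len=6 : 76 65 40 17 e9 23
[2] 0x09->0x16 len=7 : 7e c7 76 65 40 17 e9
query mem[0x14]=0x42, mem[0x0f]=0xe9, mem[0x19]=0x65, mem[0x1e]=0x76, mem[0x22]=0xe9

MEM[0x14,0x0f,0x19,0x1e,0x22] = 42 e9 65 76 e9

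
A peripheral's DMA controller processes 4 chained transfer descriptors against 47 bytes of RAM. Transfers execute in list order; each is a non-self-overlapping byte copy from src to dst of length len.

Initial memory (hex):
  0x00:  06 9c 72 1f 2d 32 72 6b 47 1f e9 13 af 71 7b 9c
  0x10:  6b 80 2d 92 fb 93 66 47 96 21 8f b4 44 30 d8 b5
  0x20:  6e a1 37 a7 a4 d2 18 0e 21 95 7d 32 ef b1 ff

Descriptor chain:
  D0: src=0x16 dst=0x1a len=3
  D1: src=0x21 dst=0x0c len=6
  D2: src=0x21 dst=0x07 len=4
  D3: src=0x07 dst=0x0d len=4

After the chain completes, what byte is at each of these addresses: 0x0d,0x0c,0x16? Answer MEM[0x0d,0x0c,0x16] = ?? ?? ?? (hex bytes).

D0: mem[0x1a..0x1c] <- [66 47 96]
D1: mem[0x0c..0x11] <- [a1 37 a7 a4 d2 18]
D2: mem[0x07..0x0a] <- [a1 37 a7 a4]
D3: mem[0x0d..0x10] <- [a1 37 a7 a4]
query mem[0x0d]=0xa1, mem[0x0c]=0xa1, mem[0x16]=0x66

MEM[0x0d,0x0c,0x16] = a1 a1 66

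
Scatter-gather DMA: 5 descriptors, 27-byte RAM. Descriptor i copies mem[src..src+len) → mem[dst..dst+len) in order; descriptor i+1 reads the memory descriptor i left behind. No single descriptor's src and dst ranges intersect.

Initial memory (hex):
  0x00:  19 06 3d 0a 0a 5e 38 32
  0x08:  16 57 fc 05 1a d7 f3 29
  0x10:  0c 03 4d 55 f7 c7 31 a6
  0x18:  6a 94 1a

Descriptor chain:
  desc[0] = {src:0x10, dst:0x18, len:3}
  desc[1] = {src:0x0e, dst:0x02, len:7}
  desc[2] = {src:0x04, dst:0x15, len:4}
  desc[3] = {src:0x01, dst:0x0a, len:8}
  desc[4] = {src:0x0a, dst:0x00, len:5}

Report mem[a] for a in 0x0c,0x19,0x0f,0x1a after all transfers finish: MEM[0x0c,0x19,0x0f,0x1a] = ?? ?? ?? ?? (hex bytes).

MEM[0x0c,0x19,0x0f,0x1a] = 29 03 4d 4d

[0] 0x10->0x18 len=3 : 0c 03 4d
[1] 0x0e->0x02 len=7 : f3 29 0c 03 4d 55 f7
[2] 0x04->0x15 len=4 : 0c 03 4d 55
[3] 0x01->0x0a len=8 : 06 f3 29 0c 03 4d 55 f7
[4] 0x0a->0x00 len=5 : 06 f3 29 0c 03
query mem[0x0c]=0x29, mem[0x19]=0x03, mem[0x0f]=0x4d, mem[0x1a]=0x4d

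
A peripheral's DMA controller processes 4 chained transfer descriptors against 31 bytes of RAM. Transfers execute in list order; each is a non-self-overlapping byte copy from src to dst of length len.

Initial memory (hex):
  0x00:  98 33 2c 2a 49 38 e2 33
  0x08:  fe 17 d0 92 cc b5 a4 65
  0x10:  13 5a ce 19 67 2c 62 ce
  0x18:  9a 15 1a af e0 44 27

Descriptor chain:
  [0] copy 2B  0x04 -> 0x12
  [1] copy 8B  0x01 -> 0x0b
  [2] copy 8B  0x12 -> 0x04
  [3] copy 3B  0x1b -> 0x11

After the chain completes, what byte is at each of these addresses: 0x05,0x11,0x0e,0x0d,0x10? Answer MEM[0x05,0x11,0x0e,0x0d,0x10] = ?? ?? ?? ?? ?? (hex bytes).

MEM[0x05,0x11,0x0e,0x0d,0x10] = 38 af 49 2a e2

D0: mem[0x12..0x13] <- [49 38]
D1: mem[0x0b..0x12] <- [33 2c 2a 49 38 e2 33 fe]
D2: mem[0x04..0x0b] <- [fe 38 67 2c 62 ce 9a 15]
D3: mem[0x11..0x13] <- [af e0 44]
query mem[0x05]=0x38, mem[0x11]=0xaf, mem[0x0e]=0x49, mem[0x0d]=0x2a, mem[0x10]=0xe2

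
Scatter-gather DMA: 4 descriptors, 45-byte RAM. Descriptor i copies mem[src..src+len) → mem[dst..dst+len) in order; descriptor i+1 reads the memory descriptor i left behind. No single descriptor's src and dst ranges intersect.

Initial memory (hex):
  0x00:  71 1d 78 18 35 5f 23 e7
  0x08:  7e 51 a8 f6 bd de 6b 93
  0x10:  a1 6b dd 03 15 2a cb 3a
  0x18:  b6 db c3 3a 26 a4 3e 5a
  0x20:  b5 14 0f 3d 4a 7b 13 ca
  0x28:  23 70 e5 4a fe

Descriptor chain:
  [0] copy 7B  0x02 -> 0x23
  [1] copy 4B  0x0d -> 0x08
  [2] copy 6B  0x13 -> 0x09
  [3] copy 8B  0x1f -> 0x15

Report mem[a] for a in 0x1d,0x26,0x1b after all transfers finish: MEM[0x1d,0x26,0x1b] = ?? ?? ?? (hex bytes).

MEM[0x1d,0x26,0x1b] = a4 5f 35

  after D0: wrote 7B at 0x23 = 7818355f23e77e
  after D1: wrote 4B at 0x08 = de6b93a1
  after D2: wrote 6B at 0x09 = 03152acb3ab6
  after D3: wrote 8B at 0x15 = 5ab5140f7818355f
query mem[0x1d]=0xa4, mem[0x26]=0x5f, mem[0x1b]=0x35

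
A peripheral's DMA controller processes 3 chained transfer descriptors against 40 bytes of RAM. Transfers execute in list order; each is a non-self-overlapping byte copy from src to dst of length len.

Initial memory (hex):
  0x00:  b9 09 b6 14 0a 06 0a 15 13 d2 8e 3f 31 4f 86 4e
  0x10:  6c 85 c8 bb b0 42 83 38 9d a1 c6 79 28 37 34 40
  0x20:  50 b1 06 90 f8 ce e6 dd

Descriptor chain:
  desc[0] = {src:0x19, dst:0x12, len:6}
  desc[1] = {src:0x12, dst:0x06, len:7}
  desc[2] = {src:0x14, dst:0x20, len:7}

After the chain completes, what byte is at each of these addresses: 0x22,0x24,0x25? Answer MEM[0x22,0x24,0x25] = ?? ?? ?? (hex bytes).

D0: mem[0x12..0x17] <- [a1 c6 79 28 37 34]
D1: mem[0x06..0x0c] <- [a1 c6 79 28 37 34 9d]
D2: mem[0x20..0x26] <- [79 28 37 34 9d a1 c6]
query mem[0x22]=0x37, mem[0x24]=0x9d, mem[0x25]=0xa1

MEM[0x22,0x24,0x25] = 37 9d a1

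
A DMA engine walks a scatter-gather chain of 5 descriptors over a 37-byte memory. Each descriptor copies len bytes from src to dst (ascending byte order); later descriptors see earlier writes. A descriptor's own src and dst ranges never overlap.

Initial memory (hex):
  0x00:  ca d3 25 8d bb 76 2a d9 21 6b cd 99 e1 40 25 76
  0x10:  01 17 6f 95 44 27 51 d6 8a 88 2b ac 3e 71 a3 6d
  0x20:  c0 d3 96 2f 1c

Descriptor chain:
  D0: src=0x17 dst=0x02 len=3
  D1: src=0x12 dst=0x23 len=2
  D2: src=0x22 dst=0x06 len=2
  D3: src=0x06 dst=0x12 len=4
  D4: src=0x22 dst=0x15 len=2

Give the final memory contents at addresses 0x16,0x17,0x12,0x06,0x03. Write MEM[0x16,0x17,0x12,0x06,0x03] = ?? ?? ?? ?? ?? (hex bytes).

MEM[0x16,0x17,0x12,0x06,0x03] = 6f d6 96 96 8a

[0] 0x17->0x02 len=3 : d6 8a 88
[1] 0x12->0x23 len=2 : 6f 95
[2] 0x22->0x06 len=2 : 96 6f
[3] 0x06->0x12 len=4 : 96 6f 21 6b
[4] 0x22->0x15 len=2 : 96 6f
query mem[0x16]=0x6f, mem[0x17]=0xd6, mem[0x12]=0x96, mem[0x06]=0x96, mem[0x03]=0x8a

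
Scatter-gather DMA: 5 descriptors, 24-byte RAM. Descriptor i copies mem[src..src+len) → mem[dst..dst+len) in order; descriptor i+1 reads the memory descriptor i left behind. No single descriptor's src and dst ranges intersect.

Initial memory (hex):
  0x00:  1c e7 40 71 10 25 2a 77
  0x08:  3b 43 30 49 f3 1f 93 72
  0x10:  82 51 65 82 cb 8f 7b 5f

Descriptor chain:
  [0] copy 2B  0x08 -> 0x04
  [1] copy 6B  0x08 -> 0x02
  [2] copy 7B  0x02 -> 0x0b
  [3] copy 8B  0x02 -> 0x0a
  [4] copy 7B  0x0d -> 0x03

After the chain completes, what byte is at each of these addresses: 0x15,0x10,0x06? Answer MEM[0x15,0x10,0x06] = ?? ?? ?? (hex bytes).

MEM[0x15,0x10,0x06] = 8f 3b 3b

D0: mem[0x04..0x05] <- [3b 43]
D1: mem[0x02..0x07] <- [3b 43 30 49 f3 1f]
D2: mem[0x0b..0x11] <- [3b 43 30 49 f3 1f 3b]
D3: mem[0x0a..0x11] <- [3b 43 30 49 f3 1f 3b 43]
D4: mem[0x03..0x09] <- [49 f3 1f 3b 43 65 82]
query mem[0x15]=0x8f, mem[0x10]=0x3b, mem[0x06]=0x3b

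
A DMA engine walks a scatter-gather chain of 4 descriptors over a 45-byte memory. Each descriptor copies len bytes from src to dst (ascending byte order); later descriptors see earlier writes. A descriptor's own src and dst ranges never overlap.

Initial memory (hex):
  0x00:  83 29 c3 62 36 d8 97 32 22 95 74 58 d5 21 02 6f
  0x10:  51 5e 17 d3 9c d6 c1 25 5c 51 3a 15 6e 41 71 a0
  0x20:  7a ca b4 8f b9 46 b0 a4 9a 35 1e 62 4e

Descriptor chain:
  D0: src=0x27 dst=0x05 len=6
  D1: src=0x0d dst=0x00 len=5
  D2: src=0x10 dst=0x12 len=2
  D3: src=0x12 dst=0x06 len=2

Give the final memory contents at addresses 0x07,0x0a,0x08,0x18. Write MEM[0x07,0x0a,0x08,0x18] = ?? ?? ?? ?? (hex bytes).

D0: mem[0x05..0x0a] <- [a4 9a 35 1e 62 4e]
D1: mem[0x00..0x04] <- [21 02 6f 51 5e]
D2: mem[0x12..0x13] <- [51 5e]
D3: mem[0x06..0x07] <- [51 5e]
query mem[0x07]=0x5e, mem[0x0a]=0x4e, mem[0x08]=0x1e, mem[0x18]=0x5c

MEM[0x07,0x0a,0x08,0x18] = 5e 4e 1e 5c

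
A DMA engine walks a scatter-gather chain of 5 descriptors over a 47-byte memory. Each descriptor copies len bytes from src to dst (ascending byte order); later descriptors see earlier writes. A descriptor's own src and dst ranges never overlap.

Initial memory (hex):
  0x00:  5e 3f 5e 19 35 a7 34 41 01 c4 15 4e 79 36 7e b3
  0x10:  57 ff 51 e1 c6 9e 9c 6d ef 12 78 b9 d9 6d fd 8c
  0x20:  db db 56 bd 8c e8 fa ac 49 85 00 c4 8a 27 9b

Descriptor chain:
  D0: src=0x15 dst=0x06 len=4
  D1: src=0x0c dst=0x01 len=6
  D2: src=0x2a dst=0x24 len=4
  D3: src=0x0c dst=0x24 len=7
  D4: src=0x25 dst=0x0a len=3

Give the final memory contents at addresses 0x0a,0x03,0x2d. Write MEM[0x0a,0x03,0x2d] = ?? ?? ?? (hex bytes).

MEM[0x0a,0x03,0x2d] = 36 7e 27

D0: mem[0x06..0x09] <- [9e 9c 6d ef]
D1: mem[0x01..0x06] <- [79 36 7e b3 57 ff]
D2: mem[0x24..0x27] <- [00 c4 8a 27]
D3: mem[0x24..0x2a] <- [79 36 7e b3 57 ff 51]
D4: mem[0x0a..0x0c] <- [36 7e b3]
query mem[0x0a]=0x36, mem[0x03]=0x7e, mem[0x2d]=0x27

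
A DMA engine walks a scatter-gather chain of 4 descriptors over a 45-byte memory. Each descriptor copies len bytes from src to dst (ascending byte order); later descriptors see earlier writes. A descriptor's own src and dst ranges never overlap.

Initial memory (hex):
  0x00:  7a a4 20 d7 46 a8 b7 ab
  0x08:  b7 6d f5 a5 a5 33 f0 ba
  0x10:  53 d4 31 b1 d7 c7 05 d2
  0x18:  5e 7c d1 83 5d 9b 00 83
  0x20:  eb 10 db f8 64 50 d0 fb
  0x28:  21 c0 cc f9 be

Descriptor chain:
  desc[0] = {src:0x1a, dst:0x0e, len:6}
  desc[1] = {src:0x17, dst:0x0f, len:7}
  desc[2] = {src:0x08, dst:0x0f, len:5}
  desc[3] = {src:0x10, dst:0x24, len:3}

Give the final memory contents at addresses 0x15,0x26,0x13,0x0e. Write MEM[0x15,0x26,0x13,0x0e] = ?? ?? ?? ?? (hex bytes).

MEM[0x15,0x26,0x13,0x0e] = 9b a5 a5 d1

#0 dst[0x0e+6] := {0xd1,0x83,0x5d,0x9b,0x00,0x83}
#1 dst[0x0f+7] := {0xd2,0x5e,0x7c,0xd1,0x83,0x5d,0x9b}
#2 dst[0x0f+5] := {0xb7,0x6d,0xf5,0xa5,0xa5}
#3 dst[0x24+3] := {0x6d,0xf5,0xa5}
query mem[0x15]=0x9b, mem[0x26]=0xa5, mem[0x13]=0xa5, mem[0x0e]=0xd1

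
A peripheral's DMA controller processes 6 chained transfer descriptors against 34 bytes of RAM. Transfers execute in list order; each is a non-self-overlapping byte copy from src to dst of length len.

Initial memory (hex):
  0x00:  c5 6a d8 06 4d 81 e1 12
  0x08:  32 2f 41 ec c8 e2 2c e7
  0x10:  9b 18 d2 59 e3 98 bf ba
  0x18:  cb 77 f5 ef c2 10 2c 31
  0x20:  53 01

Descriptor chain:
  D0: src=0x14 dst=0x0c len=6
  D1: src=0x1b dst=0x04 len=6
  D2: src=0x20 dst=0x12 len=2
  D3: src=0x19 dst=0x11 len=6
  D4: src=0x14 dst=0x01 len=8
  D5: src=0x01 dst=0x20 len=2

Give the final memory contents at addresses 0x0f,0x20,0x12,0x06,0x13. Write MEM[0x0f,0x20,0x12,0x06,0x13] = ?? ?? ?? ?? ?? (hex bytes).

MEM[0x0f,0x20,0x12,0x06,0x13] = ba c2 f5 77 ef

  after D0: wrote 6B at 0x0c = e398bfbacb77
  after D1: wrote 6B at 0x04 = efc2102c3153
  after D2: wrote 2B at 0x12 = 5301
  after D3: wrote 6B at 0x11 = 77f5efc2102c
  after D4: wrote 8B at 0x01 = c2102cbacb77f5ef
  after D5: wrote 2B at 0x20 = c210
query mem[0x0f]=0xba, mem[0x20]=0xc2, mem[0x12]=0xf5, mem[0x06]=0x77, mem[0x13]=0xef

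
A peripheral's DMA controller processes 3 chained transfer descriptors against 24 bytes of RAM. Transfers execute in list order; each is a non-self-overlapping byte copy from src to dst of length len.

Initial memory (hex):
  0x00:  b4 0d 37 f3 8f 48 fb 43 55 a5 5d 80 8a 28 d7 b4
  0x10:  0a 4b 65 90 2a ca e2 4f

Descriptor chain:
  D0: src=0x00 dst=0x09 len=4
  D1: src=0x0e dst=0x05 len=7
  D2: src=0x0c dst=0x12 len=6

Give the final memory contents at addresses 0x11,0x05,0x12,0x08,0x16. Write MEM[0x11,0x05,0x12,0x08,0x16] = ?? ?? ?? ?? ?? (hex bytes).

  after D0: wrote 4B at 0x09 = b40d37f3
  after D1: wrote 7B at 0x05 = d7b40a4b65902a
  after D2: wrote 6B at 0x12 = f328d7b40a4b
query mem[0x11]=0x4b, mem[0x05]=0xd7, mem[0x12]=0xf3, mem[0x08]=0x4b, mem[0x16]=0x0a

MEM[0x11,0x05,0x12,0x08,0x16] = 4b d7 f3 4b 0a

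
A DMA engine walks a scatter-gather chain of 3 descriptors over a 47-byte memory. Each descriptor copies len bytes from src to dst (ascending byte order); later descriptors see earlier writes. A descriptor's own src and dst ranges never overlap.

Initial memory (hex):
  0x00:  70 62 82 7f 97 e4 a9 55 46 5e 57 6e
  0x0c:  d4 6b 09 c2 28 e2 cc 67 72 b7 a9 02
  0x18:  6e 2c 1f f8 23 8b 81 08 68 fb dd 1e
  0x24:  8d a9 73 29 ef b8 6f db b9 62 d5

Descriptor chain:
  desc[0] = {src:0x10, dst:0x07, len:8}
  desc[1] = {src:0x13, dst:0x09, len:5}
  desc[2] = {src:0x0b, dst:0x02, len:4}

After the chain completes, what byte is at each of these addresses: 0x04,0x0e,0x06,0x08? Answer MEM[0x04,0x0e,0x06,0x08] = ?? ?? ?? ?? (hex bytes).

MEM[0x04,0x0e,0x06,0x08] = 02 02 a9 e2

D0: mem[0x07..0x0e] <- [28 e2 cc 67 72 b7 a9 02]
D1: mem[0x09..0x0d] <- [67 72 b7 a9 02]
D2: mem[0x02..0x05] <- [b7 a9 02 02]
query mem[0x04]=0x02, mem[0x0e]=0x02, mem[0x06]=0xa9, mem[0x08]=0xe2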